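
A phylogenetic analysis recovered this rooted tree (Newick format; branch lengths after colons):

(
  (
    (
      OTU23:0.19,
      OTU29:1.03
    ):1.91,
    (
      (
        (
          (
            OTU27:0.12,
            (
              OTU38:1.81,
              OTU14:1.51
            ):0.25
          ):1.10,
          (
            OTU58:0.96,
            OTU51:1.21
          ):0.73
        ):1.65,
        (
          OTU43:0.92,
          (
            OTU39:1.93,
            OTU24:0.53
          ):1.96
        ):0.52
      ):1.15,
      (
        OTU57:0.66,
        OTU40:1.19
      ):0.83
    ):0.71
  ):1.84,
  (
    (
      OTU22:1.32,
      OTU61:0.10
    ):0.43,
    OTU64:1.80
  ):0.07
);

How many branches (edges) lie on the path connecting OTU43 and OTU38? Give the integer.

6

The MRCA of OTU43 and OTU38 is the node subtending (((OTU27,(OTU38,OTU14)),(OTU58,OTU51)),(OTU43,(OTU39,OTU24))).
From OTU43 up to that node: 2 branches. From OTU38 up to the same node: 4 branches. Total: 2 + 4 = 6.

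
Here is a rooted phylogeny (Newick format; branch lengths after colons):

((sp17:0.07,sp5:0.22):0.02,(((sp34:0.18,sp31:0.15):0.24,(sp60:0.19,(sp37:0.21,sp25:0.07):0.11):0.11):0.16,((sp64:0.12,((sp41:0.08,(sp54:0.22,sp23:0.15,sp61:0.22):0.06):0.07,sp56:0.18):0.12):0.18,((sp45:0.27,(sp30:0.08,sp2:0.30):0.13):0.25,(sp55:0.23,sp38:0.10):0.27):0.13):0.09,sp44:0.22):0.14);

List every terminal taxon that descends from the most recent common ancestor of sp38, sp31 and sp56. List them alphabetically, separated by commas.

sp2, sp23, sp25, sp30, sp31, sp34, sp37, sp38, sp41, sp44, sp45, sp54, sp55, sp56, sp60, sp61, sp64

Tracing sp38: it sits inside (sp55,sp38).
Tracing sp31: it sits inside (sp34,sp31).
Tracing sp56: it sits inside ((sp41,(sp54,sp23,sp61)),sp56).
The smallest clade enclosing all 3 is (((sp34,sp31),(sp60,(sp37,sp25))),((sp64,((sp41,(sp54,sp23,sp61)),sp56)),((sp45,(sp30,sp2)),(sp55,sp38))),sp44); the answer is its 17 terminal taxa in alphabetical order.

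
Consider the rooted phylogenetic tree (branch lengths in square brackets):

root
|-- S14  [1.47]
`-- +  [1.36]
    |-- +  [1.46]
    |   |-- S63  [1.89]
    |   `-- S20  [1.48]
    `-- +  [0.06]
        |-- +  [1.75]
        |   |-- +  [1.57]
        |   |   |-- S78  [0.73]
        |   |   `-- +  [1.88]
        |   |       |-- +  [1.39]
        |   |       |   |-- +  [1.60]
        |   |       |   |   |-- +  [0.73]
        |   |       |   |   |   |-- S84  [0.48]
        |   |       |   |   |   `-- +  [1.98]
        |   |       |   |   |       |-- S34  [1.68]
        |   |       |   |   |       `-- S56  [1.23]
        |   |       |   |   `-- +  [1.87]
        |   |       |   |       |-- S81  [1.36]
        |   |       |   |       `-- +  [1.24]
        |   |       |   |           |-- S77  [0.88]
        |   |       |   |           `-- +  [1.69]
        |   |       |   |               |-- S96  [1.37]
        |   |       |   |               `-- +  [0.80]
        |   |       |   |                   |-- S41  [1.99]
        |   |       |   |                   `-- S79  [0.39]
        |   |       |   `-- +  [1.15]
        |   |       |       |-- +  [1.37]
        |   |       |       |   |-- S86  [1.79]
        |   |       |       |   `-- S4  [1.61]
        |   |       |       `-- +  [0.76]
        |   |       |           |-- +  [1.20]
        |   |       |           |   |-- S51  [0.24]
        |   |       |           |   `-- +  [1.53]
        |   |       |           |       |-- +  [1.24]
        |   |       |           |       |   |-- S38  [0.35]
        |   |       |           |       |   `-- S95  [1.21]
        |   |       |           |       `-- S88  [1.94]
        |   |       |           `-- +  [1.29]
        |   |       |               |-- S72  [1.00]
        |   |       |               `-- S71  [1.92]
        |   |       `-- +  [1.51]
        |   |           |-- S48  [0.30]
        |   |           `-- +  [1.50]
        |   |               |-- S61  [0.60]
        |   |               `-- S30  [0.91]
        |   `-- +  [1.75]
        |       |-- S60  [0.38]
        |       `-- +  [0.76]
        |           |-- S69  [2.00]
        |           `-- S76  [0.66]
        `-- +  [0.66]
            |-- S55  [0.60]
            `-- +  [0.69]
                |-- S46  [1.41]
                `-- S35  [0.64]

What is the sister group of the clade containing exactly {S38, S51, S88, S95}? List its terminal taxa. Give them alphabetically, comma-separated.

S71, S72

The clade containing exactly {S38, S51, S88, S95} attaches to the tree at the node subtending ((S51,((S38,S95),S88)),(S72,S71)).
The other lineage descending from that same node — the sister group — is (S72,S71); its 2 tips in alphabetical order are the answer.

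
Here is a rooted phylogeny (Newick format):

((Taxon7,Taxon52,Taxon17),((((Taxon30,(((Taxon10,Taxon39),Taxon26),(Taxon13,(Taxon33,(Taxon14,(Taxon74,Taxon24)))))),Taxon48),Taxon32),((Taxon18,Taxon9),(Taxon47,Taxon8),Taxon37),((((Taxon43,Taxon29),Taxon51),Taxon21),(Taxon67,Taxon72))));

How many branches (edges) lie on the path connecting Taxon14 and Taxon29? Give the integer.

13

The MRCA of Taxon14 and Taxon29 is the node subtending ((((Taxon30,(((Taxon10,Taxon39),Taxon26),(Taxon13,(Taxon33,(Taxon14,(Taxon74,Taxon24)))))),Taxon48),Taxon32),((Taxon18,Taxon9),(Taxon47,Taxon8),Taxon37),((((Taxon43,Taxon29),Taxon51),Taxon21),(Taxon67,Taxon72))).
From Taxon14 up to that node: 8 branches. From Taxon29 up to the same node: 5 branches. Total: 8 + 5 = 13.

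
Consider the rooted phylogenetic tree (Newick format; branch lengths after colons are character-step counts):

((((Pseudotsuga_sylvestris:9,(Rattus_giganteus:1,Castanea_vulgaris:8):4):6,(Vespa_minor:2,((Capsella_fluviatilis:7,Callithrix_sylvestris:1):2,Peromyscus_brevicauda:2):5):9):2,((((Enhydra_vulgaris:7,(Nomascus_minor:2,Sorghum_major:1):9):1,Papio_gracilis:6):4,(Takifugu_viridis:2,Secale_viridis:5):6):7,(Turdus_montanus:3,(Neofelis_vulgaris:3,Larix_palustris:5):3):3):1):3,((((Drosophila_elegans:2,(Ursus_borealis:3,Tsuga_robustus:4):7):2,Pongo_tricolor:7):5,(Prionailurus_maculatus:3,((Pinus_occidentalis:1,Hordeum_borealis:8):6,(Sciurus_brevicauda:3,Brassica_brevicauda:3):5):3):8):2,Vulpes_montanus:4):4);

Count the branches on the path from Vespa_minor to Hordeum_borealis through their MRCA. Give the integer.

10

The MRCA of Vespa_minor and Hordeum_borealis is the root of the tree.
From Vespa_minor up to that node: 4 branches. From Hordeum_borealis up to the same node: 6 branches. Total: 4 + 6 = 10.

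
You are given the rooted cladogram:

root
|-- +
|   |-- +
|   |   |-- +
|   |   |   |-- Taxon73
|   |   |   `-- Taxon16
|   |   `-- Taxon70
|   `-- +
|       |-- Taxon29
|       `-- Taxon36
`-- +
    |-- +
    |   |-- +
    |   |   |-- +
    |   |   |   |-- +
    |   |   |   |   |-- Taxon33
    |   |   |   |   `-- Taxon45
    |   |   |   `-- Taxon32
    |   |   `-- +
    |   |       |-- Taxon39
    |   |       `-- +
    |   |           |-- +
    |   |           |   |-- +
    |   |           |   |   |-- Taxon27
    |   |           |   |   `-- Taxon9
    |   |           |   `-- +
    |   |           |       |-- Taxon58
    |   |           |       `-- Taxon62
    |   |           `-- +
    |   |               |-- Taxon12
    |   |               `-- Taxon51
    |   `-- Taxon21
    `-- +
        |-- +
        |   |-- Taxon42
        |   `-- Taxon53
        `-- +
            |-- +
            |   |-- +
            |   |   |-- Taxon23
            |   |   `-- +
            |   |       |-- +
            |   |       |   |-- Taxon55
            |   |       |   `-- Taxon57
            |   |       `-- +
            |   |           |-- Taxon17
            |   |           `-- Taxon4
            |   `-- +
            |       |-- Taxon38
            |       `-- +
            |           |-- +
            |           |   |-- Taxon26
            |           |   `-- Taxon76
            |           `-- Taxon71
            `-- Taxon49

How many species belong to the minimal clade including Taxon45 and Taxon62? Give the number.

10

The MRCA of Taxon45 and Taxon62 is the node subtending (((Taxon33,Taxon45),Taxon32),(Taxon39,(((Taxon27,Taxon9),(Taxon58,Taxon62)),(Taxon12,Taxon51)))).
That clade contains 10 terminal taxa: Taxon12, Taxon27, Taxon32, Taxon33, Taxon39, Taxon45, Taxon51, Taxon58, Taxon62, Taxon9.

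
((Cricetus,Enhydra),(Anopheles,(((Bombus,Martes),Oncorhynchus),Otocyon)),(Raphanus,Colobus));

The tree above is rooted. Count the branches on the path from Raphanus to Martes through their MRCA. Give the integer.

The MRCA of Raphanus and Martes is the root of the tree.
From Raphanus up to that node: 2 branches. From Martes up to the same node: 5 branches. Total: 2 + 5 = 7.

7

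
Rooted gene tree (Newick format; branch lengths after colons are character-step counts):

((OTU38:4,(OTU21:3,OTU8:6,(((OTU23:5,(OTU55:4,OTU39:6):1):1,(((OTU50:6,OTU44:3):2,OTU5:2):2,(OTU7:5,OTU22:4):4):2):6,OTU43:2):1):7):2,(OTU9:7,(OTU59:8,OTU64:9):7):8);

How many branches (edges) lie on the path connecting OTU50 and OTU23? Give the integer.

6

The MRCA of OTU50 and OTU23 is the node subtending ((OTU23,(OTU55,OTU39)),(((OTU50,OTU44),OTU5),(OTU7,OTU22))).
From OTU50 up to that node: 4 branches. From OTU23 up to the same node: 2 branches. Total: 4 + 2 = 6.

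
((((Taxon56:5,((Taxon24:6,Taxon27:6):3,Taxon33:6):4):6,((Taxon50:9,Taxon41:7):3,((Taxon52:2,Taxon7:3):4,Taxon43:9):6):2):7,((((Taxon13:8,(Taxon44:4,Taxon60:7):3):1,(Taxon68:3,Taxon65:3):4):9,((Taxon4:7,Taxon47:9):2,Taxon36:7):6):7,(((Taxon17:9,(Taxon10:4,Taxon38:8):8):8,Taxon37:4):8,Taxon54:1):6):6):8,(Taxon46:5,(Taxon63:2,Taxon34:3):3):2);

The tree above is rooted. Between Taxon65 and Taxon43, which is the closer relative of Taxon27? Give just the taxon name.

Taxon43

The MRCA of Taxon27 and Taxon43 subtends ((Taxon56,((Taxon24,Taxon27),Taxon33)),((Taxon50,Taxon41),((Taxon52,Taxon7),Taxon43))) (9 taxa).
The MRCA of Taxon27 and Taxon65 subtends (((Taxon56,((Taxon24,Taxon27),Taxon33)),((Taxon50,Taxon41),((Taxon52,Taxon7),Taxon43))),((((Taxon13,(Taxon44,Taxon60)),(Taxon68,Taxon65)),((Taxon4,Taxon47),Taxon36)),(((Taxon17,(Taxon10,Taxon38)),Taxon37),Taxon54))) (22 taxa).
The first is nested inside the second, so Taxon27 shares a more recent common ancestor with Taxon43.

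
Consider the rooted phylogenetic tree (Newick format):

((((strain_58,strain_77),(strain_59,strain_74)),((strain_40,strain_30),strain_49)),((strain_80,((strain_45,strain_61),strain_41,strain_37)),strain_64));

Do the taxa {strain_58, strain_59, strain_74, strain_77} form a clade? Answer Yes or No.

The most recent common ancestor of these taxa subtends ((strain_58,strain_77),(strain_59,strain_74)).
That clade has exactly 4 tips — every listed taxon and nothing else — so the group is monophyletic.

Yes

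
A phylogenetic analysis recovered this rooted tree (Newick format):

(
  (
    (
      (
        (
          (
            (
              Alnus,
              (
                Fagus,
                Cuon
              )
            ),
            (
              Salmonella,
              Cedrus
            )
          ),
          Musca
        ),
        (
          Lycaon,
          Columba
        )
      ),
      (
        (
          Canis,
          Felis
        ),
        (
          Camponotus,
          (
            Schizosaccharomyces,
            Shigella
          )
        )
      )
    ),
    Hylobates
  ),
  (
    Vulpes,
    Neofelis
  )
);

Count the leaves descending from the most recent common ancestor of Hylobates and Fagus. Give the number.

14

The MRCA of Hylobates and Fagus is the node subtending ((((((Alnus,(Fagus,Cuon)),(Salmonella,Cedrus)),Musca),(Lycaon,Columba)),((Canis,Felis),(Camponotus,(Schizosaccharomyces,Shigella)))),Hylobates).
That clade contains 14 terminal taxa: Alnus, Camponotus, Canis, Cedrus, Columba, Cuon, Fagus, Felis, Hylobates, Lycaon, Musca, Salmonella, Schizosaccharomyces, Shigella.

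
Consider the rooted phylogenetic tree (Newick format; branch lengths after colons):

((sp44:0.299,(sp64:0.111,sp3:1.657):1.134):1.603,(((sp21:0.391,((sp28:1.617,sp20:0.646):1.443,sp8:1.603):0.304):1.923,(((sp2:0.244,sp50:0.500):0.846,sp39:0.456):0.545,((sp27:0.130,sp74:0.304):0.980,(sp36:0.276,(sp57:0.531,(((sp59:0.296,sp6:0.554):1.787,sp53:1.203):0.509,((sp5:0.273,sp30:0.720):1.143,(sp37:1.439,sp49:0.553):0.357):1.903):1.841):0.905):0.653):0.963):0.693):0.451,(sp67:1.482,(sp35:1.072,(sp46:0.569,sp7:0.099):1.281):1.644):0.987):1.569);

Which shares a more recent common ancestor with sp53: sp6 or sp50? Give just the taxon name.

sp6

The MRCA of sp53 and sp6 subtends ((sp59,sp6),sp53) (3 taxa).
The MRCA of sp53 and sp50 subtends (((sp2,sp50),sp39),((sp27,sp74),(sp36,(sp57,(((sp59,sp6),sp53),((sp5,sp30),(sp37,sp49))))))) (14 taxa).
The first is nested inside the second, so sp53 shares a more recent common ancestor with sp6.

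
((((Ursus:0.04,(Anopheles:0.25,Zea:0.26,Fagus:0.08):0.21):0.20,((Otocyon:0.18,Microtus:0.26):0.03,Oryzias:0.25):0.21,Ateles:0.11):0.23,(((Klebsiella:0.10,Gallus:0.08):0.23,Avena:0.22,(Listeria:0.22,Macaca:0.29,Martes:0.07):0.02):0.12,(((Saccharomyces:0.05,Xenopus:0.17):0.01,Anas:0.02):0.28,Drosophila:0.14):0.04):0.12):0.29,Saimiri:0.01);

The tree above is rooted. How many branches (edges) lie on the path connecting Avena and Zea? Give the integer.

7

The MRCA of Avena and Zea is the node subtending (((Ursus,(Anopheles,Zea,Fagus)),((Otocyon,Microtus),Oryzias),Ateles),(((Klebsiella,Gallus),Avena,(Listeria,Macaca,Martes)),(((Saccharomyces,Xenopus),Anas),Drosophila))).
From Avena up to that node: 3 branches. From Zea up to the same node: 4 branches. Total: 3 + 4 = 7.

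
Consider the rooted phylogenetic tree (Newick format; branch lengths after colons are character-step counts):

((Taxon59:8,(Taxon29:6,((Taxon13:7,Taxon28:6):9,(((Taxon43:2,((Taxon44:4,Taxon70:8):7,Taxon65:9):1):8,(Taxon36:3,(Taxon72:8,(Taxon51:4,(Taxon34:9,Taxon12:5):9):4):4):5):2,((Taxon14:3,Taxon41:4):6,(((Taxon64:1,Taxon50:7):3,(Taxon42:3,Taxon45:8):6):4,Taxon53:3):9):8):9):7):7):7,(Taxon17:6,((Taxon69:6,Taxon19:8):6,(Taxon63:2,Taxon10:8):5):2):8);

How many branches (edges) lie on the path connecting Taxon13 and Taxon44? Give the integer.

8

The MRCA of Taxon13 and Taxon44 is the node subtending ((Taxon13,Taxon28),(((Taxon43,((Taxon44,Taxon70),Taxon65)),(Taxon36,(Taxon72,(Taxon51,(Taxon34,Taxon12))))),((Taxon14,Taxon41),(((Taxon64,Taxon50),(Taxon42,Taxon45)),Taxon53)))).
From Taxon13 up to that node: 2 branches. From Taxon44 up to the same node: 6 branches. Total: 2 + 6 = 8.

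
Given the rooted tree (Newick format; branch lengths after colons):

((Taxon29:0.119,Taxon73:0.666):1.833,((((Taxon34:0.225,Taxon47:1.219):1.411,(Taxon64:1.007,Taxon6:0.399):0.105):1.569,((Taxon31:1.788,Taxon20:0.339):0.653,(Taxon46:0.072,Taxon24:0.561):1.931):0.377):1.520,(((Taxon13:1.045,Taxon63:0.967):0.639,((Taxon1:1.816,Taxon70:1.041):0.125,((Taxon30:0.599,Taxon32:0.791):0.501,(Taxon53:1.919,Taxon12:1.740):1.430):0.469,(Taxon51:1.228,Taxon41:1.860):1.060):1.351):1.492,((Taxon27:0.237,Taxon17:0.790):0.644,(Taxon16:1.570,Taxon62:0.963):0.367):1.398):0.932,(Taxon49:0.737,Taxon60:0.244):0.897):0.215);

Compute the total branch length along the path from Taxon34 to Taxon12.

The path runs Taxon34 → … → MRCA → … → Taxon12; the MRCA is the node subtending ((((Taxon34,Taxon47),(Taxon64,Taxon6)),((Taxon31,Taxon20),(Taxon46,Taxon24))),(((Taxon13,Taxon63),((Taxon1,Taxon70),((Taxon30,Taxon32),(Taxon53,Taxon12)),(Taxon51,Taxon41))),((Taxon27,Taxon17),(Taxon16,Taxon62))),(Taxon49,Taxon60)).
Branch lengths along that path: 0.225 + 1.411 + 1.569 + 1.520 + 0.932 + 1.492 + 1.351 + 0.469 + 1.430 + 1.740 = 12.139.

12.139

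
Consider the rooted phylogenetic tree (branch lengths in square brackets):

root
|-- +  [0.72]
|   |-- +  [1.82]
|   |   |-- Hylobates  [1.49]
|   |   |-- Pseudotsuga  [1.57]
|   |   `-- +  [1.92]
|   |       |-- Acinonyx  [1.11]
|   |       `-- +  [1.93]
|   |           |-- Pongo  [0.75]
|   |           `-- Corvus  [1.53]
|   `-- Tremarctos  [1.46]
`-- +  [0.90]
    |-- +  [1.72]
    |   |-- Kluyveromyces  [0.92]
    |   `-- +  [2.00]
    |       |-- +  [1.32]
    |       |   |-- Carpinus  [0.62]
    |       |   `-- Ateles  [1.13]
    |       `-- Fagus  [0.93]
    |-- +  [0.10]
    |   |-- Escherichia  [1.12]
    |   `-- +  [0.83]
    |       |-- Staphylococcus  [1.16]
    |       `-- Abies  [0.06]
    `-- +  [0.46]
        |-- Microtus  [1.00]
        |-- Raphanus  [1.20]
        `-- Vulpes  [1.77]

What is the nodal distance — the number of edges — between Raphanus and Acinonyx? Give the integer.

7

The MRCA of Raphanus and Acinonyx is the root of the tree.
From Raphanus up to that node: 3 branches. From Acinonyx up to the same node: 4 branches. Total: 3 + 4 = 7.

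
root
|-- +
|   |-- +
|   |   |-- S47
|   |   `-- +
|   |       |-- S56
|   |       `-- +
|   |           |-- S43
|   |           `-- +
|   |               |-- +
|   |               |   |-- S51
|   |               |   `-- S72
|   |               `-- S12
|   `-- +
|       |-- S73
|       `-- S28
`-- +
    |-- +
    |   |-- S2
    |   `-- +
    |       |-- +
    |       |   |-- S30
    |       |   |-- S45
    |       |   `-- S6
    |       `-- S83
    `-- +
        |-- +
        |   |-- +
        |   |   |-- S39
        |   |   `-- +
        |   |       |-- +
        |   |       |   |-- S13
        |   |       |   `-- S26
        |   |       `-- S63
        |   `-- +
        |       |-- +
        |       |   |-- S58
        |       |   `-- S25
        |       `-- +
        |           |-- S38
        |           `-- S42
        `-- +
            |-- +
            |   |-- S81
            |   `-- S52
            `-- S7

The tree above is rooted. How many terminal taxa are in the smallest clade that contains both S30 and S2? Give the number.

5

The MRCA of S30 and S2 is the node subtending (S2,((S30,S45,S6),S83)).
That clade contains 5 terminal taxa: S2, S30, S45, S6, S83.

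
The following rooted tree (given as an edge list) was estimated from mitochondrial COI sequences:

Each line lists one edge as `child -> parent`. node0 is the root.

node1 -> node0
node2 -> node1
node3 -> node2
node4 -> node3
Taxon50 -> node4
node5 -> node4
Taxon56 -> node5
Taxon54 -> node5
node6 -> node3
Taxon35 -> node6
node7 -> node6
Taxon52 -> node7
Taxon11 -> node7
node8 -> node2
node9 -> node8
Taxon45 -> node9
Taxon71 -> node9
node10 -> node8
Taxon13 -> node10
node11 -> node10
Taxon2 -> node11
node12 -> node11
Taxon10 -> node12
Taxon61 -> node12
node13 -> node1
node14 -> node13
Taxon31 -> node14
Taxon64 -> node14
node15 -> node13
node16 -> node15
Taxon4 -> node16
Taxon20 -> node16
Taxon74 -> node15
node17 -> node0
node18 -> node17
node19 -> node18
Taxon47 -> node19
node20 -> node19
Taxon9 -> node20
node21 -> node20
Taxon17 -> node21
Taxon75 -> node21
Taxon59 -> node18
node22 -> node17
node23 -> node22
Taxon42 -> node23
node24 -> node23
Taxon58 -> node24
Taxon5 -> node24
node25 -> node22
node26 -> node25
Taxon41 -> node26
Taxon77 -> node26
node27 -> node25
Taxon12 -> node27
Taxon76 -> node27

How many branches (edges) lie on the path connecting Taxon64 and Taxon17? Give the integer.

The MRCA of Taxon64 and Taxon17 is the root of the tree.
From Taxon64 up to that node: 4 branches. From Taxon17 up to the same node: 6 branches. Total: 4 + 6 = 10.

10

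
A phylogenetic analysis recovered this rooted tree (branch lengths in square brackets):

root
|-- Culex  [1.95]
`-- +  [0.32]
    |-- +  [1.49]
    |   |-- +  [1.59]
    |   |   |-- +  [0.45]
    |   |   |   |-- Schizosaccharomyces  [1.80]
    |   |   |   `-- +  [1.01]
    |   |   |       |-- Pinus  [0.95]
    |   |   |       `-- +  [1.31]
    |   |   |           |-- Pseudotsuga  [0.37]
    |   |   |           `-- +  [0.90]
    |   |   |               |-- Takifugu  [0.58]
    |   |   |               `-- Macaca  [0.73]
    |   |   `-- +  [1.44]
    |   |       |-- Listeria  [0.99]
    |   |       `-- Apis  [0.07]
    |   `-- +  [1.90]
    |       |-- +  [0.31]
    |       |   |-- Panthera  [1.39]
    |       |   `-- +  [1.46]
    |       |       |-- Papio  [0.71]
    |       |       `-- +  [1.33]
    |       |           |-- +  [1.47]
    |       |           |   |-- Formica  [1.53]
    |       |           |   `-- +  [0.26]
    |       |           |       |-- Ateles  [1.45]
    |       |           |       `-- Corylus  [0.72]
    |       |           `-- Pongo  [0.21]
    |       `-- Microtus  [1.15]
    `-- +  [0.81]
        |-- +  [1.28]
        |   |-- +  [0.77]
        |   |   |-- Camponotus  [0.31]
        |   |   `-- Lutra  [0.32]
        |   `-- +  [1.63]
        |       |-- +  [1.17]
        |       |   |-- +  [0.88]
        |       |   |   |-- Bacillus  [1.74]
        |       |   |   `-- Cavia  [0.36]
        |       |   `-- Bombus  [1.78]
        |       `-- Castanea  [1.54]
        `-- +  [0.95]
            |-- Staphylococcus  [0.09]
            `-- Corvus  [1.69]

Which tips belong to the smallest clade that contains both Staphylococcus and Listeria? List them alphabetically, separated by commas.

Apis, Ateles, Bacillus, Bombus, Camponotus, Castanea, Cavia, Corvus, Corylus, Formica, Listeria, Lutra, Macaca, Microtus, Panthera, Papio, Pinus, Pongo, Pseudotsuga, Schizosaccharomyces, Staphylococcus, Takifugu

Tracing Staphylococcus: it sits inside (Staphylococcus,Corvus).
Tracing Listeria: it sits inside (Listeria,Apis).
The smallest clade enclosing both is ((((Schizosaccharomyces,(Pinus,(Pseudotsuga,(Takifugu,Macaca)))),(Listeria,Apis)),((Panthera,(Papio,((Formica,(Ateles,Corylus)),Pongo))),Microtus)),(((Camponotus,Lutra),(((Bacillus,Cavia),Bombus),Castanea)),(Staphylococcus,Corvus))); the answer is its 22 terminal taxa in alphabetical order.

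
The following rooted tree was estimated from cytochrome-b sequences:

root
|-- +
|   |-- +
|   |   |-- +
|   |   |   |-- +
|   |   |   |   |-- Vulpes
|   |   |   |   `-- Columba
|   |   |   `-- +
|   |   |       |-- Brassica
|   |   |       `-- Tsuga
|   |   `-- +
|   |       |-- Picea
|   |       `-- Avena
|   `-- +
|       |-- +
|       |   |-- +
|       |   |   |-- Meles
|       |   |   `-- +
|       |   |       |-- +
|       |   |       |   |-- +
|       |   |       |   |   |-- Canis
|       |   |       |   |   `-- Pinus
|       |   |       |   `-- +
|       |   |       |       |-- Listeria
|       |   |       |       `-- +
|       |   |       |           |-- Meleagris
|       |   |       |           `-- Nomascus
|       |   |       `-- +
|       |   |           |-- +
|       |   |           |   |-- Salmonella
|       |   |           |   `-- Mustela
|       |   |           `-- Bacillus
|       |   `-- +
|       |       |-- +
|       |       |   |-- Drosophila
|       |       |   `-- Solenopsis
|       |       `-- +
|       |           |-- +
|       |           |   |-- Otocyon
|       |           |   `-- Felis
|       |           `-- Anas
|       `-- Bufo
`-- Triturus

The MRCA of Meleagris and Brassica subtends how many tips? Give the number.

21

The MRCA of Meleagris and Brassica is the node subtending ((((Vulpes,Columba),(Brassica,Tsuga)),(Picea,Avena)),(((Meles,(((Canis,Pinus),(Listeria,(Meleagris,Nomascus))),((Salmonella,Mustela),Bacillus))),((Drosophila,Solenopsis),((Otocyon,Felis),Anas))),Bufo)).
That clade contains 21 terminal taxa: Anas, Avena, Bacillus, Brassica, Bufo, Canis, Columba, Drosophila, Felis, Listeria, Meleagris, Meles, Mustela, Nomascus, Otocyon, Picea, Pinus, Salmonella, Solenopsis, Tsuga, Vulpes.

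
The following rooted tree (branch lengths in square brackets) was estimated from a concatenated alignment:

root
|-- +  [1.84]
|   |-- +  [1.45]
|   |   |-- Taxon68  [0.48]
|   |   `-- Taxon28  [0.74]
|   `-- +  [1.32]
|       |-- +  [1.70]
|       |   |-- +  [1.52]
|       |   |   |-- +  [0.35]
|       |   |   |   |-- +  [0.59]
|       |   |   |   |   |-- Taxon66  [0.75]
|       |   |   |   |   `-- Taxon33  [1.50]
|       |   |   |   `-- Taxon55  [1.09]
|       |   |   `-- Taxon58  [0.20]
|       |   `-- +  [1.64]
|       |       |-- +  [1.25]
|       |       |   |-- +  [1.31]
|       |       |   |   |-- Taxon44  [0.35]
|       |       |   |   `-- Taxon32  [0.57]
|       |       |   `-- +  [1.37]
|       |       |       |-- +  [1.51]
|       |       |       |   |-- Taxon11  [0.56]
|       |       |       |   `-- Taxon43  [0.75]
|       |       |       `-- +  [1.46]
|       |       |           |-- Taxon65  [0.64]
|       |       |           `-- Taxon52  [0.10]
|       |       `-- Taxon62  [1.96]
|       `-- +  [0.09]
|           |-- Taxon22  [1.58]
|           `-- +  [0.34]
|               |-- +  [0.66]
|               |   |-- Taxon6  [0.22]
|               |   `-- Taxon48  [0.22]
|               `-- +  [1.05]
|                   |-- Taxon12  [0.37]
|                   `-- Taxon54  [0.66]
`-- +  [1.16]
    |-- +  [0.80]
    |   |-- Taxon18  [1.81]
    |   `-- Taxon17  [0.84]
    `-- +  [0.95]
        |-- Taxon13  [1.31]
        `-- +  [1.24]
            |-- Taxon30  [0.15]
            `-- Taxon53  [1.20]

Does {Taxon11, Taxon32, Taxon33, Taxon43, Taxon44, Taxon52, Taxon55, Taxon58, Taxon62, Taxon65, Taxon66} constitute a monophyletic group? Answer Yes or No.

The most recent common ancestor of these taxa subtends ((((Taxon66,Taxon33),Taxon55),Taxon58),(((Taxon44,Taxon32),((Taxon11,Taxon43),(Taxon65,Taxon52))),Taxon62)).
That clade has exactly 11 tips — every listed taxon and nothing else — so the group is monophyletic.

Yes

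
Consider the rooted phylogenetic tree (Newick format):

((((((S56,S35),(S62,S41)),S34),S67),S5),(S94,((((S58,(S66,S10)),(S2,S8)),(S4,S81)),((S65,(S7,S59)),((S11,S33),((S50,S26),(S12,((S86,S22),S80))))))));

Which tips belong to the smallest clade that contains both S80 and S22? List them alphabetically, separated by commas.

S22, S80, S86

Tracing S80: it sits inside ((S86,S22),S80).
Tracing S22: it sits inside (S86,S22).
The smallest clade enclosing both is ((S86,S22),S80); the answer is its 3 terminal taxa in alphabetical order.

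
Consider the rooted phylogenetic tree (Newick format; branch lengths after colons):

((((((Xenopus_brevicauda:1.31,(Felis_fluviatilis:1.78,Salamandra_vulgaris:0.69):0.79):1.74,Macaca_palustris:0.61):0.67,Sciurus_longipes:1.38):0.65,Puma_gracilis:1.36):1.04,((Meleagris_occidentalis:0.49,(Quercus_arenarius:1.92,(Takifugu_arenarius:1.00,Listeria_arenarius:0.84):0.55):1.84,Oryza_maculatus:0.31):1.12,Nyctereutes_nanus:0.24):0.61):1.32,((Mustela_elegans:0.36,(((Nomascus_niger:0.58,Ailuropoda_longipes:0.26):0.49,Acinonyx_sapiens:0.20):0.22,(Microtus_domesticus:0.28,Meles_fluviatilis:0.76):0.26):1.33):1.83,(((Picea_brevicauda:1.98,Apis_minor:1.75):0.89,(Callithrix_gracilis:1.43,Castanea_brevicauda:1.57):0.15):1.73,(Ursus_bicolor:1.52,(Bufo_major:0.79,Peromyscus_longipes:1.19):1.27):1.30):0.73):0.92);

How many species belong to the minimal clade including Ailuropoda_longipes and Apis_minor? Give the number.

The MRCA of Ailuropoda_longipes and Apis_minor is the node subtending ((Mustela_elegans,(((Nomascus_niger,Ailuropoda_longipes),Acinonyx_sapiens),(Microtus_domesticus,Meles_fluviatilis))),(((Picea_brevicauda,Apis_minor),(Callithrix_gracilis,Castanea_brevicauda)),(Ursus_bicolor,(Bufo_major,Peromyscus_longipes)))).
That clade contains 13 terminal taxa: Acinonyx_sapiens, Ailuropoda_longipes, Apis_minor, Bufo_major, Callithrix_gracilis, Castanea_brevicauda, Meles_fluviatilis, Microtus_domesticus, Mustela_elegans, Nomascus_niger, Peromyscus_longipes, Picea_brevicauda, Ursus_bicolor.

13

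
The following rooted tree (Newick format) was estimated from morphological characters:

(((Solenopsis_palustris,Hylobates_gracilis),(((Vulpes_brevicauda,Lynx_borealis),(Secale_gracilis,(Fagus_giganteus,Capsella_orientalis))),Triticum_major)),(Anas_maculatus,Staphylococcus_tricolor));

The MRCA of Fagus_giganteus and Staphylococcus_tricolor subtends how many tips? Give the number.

The MRCA of Fagus_giganteus and Staphylococcus_tricolor is the root, so the clade is the entire tree.
That clade contains 10 terminal taxa: Anas_maculatus, Capsella_orientalis, Fagus_giganteus, Hylobates_gracilis, Lynx_borealis, Secale_gracilis, Solenopsis_palustris, Staphylococcus_tricolor, Triticum_major, Vulpes_brevicauda.

10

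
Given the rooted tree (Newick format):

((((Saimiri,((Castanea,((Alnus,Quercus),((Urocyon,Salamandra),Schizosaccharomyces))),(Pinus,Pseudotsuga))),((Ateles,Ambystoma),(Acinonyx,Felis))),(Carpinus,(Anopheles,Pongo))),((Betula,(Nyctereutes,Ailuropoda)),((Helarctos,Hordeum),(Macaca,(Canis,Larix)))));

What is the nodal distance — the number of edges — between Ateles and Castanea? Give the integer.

7

The MRCA of Ateles and Castanea is the node subtending ((Saimiri,((Castanea,((Alnus,Quercus),((Urocyon,Salamandra),Schizosaccharomyces))),(Pinus,Pseudotsuga))),((Ateles,Ambystoma),(Acinonyx,Felis))).
From Ateles up to that node: 3 branches. From Castanea up to the same node: 4 branches. Total: 3 + 4 = 7.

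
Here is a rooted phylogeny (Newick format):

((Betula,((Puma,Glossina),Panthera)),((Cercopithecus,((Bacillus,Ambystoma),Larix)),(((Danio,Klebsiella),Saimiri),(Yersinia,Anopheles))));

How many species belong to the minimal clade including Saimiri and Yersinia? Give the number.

The MRCA of Saimiri and Yersinia is the node subtending (((Danio,Klebsiella),Saimiri),(Yersinia,Anopheles)).
That clade contains 5 terminal taxa: Anopheles, Danio, Klebsiella, Saimiri, Yersinia.

5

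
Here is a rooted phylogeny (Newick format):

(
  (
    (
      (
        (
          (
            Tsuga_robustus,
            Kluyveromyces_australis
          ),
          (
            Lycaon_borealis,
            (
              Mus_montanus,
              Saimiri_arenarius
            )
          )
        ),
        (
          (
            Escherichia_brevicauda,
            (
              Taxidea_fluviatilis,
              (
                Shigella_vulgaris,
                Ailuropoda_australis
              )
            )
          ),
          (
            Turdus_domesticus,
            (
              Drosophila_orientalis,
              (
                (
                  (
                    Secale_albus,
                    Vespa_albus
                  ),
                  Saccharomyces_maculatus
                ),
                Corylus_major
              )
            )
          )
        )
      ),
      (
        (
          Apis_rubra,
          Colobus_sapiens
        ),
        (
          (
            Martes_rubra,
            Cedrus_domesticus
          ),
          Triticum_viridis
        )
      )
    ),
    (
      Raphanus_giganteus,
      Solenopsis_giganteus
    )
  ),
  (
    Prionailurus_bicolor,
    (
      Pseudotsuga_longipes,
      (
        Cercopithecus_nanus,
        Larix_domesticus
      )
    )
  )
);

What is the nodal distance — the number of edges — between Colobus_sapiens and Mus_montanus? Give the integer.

8

The MRCA of Colobus_sapiens and Mus_montanus is the node subtending ((((Tsuga_robustus,Kluyveromyces_australis),(Lycaon_borealis,(Mus_montanus,Saimiri_arenarius))),((Escherichia_brevicauda,(Taxidea_fluviatilis,(Shigella_vulgaris,Ailuropoda_australis))),(Turdus_domesticus,(Drosophila_orientalis,(((Secale_albus,Vespa_albus),Saccharomyces_maculatus),Corylus_major))))),((Apis_rubra,Colobus_sapiens),((Martes_rubra,Cedrus_domesticus),Triticum_viridis))).
From Colobus_sapiens up to that node: 3 branches. From Mus_montanus up to the same node: 5 branches. Total: 3 + 5 = 8.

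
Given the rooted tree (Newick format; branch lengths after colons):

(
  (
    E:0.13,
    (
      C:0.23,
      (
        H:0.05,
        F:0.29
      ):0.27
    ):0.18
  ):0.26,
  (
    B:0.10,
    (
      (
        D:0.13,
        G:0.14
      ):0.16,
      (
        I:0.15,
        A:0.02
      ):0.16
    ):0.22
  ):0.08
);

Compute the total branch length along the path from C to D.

1.26

The path runs C → … → MRCA → … → D; the MRCA is the root of the tree.
Branch lengths along that path: 0.23 + 0.18 + 0.26 + 0.08 + 0.22 + 0.16 + 0.13 = 1.26.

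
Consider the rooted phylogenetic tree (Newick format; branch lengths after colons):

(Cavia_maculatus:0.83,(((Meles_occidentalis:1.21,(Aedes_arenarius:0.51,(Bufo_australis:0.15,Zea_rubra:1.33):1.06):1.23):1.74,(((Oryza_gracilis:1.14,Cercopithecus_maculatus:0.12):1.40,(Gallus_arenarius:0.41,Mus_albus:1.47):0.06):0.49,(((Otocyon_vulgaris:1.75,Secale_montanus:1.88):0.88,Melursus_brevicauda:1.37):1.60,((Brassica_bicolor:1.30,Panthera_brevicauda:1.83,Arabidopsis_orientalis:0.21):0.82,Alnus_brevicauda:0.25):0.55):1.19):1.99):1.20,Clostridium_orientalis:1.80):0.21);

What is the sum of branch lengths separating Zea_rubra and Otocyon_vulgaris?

The path runs Zea_rubra → … → MRCA → … → Otocyon_vulgaris; the MRCA is the node subtending ((Meles_occidentalis,(Aedes_arenarius,(Bufo_australis,Zea_rubra))),(((Oryza_gracilis,Cercopithecus_maculatus),(Gallus_arenarius,Mus_albus)),(((Otocyon_vulgaris,Secale_montanus),Melursus_brevicauda),((Brassica_bicolor,Panthera_brevicauda,Arabidopsis_orientalis),Alnus_brevicauda)))).
Branch lengths along that path: 1.33 + 1.06 + 1.23 + 1.74 + 1.99 + 1.19 + 1.60 + 0.88 + 1.75 = 12.77.

12.77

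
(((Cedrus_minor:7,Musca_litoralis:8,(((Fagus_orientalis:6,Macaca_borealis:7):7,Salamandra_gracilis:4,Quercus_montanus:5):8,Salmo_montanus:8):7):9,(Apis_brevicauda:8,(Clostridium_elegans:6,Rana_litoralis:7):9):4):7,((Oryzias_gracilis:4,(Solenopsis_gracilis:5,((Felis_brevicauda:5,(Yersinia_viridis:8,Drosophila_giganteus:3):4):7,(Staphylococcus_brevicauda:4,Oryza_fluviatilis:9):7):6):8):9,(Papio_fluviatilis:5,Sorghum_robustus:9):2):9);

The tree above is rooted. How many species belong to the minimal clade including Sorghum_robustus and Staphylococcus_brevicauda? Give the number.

The MRCA of Sorghum_robustus and Staphylococcus_brevicauda is the node subtending ((Oryzias_gracilis,(Solenopsis_gracilis,((Felis_brevicauda,(Yersinia_viridis,Drosophila_giganteus)),(Staphylococcus_brevicauda,Oryza_fluviatilis)))),(Papio_fluviatilis,Sorghum_robustus)).
That clade contains 9 terminal taxa: Drosophila_giganteus, Felis_brevicauda, Oryza_fluviatilis, Oryzias_gracilis, Papio_fluviatilis, Solenopsis_gracilis, Sorghum_robustus, Staphylococcus_brevicauda, Yersinia_viridis.

9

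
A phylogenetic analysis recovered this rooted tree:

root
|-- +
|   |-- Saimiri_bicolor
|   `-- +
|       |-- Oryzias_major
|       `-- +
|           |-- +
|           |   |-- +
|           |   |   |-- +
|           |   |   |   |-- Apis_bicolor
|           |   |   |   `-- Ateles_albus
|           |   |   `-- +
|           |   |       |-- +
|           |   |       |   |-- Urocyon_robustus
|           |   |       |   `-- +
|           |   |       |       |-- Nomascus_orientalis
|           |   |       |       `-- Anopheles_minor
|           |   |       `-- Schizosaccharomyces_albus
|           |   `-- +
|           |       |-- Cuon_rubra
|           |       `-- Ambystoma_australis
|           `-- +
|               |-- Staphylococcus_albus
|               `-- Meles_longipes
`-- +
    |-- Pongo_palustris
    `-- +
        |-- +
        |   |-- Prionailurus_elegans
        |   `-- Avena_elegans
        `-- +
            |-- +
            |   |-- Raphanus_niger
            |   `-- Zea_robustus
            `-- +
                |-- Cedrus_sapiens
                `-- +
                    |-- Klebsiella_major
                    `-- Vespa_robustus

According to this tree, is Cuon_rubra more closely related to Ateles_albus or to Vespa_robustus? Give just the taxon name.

The MRCA of Cuon_rubra and Ateles_albus subtends (((Apis_bicolor,Ateles_albus),((Urocyon_robustus,(Nomascus_orientalis,Anopheles_minor)),Schizosaccharomyces_albus)),(Cuon_rubra,Ambystoma_australis)) (8 taxa).
The MRCA of Cuon_rubra and Vespa_robustus is the root, subtending the entire tree (20 taxa).
The first is nested inside the second, so Cuon_rubra shares a more recent common ancestor with Ateles_albus.

Ateles_albus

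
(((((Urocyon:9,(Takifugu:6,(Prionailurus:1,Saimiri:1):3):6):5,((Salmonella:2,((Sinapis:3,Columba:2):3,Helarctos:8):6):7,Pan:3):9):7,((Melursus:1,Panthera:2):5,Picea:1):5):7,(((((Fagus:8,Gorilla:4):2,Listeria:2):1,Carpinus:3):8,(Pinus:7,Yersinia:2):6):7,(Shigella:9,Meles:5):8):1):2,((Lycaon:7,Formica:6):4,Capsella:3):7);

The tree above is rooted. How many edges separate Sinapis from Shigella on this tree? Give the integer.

10

The MRCA of Sinapis and Shigella is the node subtending ((((Urocyon,(Takifugu,(Prionailurus,Saimiri))),((Salmonella,((Sinapis,Columba),Helarctos)),Pan)),((Melursus,Panthera),Picea)),(((((Fagus,Gorilla),Listeria),Carpinus),(Pinus,Yersinia)),(Shigella,Meles))).
From Sinapis up to that node: 7 branches. From Shigella up to the same node: 3 branches. Total: 7 + 3 = 10.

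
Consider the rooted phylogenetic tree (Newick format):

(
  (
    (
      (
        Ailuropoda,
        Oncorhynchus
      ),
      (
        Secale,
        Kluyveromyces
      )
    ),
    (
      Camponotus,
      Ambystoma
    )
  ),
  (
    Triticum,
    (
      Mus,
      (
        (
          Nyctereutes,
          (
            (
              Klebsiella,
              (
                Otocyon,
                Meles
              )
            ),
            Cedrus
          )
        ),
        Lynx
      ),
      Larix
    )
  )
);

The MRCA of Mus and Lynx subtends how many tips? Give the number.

8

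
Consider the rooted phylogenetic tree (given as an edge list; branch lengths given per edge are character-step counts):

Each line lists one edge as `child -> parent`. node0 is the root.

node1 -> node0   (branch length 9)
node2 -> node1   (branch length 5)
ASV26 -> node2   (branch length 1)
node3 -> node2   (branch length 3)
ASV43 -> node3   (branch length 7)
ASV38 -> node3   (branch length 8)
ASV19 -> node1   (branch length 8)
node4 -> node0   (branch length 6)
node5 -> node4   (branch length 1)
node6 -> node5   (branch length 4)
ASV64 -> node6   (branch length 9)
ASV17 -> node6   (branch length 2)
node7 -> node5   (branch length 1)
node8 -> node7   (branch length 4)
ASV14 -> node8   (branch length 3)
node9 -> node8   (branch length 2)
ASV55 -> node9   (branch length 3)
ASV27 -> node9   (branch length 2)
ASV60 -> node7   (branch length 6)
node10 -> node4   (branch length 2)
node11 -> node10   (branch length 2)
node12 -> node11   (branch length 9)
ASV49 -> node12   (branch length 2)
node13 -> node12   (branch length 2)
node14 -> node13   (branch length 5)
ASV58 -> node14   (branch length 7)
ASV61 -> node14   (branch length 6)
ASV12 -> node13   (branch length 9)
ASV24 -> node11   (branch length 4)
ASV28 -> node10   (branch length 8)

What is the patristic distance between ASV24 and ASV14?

17

The path runs ASV24 → … → MRCA → … → ASV14; the MRCA is the node subtending (((ASV64,ASV17),((ASV14,(ASV55,ASV27)),ASV60)),(((ASV49,((ASV58,ASV61),ASV12)),ASV24),ASV28)).
Branch lengths along that path: 4 + 2 + 2 + 1 + 1 + 4 + 3 = 17.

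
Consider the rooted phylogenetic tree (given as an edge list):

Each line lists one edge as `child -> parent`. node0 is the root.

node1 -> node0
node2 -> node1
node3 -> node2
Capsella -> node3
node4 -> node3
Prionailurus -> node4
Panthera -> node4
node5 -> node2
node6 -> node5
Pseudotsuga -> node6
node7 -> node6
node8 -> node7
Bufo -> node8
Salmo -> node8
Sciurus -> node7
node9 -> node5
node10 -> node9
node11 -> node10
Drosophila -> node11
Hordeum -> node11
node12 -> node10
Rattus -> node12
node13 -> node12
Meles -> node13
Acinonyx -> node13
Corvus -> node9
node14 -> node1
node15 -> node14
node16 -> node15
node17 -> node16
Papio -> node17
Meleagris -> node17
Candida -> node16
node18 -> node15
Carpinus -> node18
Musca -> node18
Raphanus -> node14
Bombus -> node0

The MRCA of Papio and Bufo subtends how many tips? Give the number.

19

The MRCA of Papio and Bufo is the node subtending (((Capsella,(Prionailurus,Panthera)),((Pseudotsuga,((Bufo,Salmo),Sciurus)),(((Drosophila,Hordeum),(Rattus,(Meles,Acinonyx))),Corvus))),((((Papio,Meleagris),Candida),(Carpinus,Musca)),Raphanus)).
That clade contains 19 terminal taxa: Acinonyx, Bufo, Candida, Capsella, Carpinus, Corvus, Drosophila, Hordeum, Meleagris, Meles, Musca, Panthera, Papio, Prionailurus, Pseudotsuga, Raphanus, Rattus, Salmo, Sciurus.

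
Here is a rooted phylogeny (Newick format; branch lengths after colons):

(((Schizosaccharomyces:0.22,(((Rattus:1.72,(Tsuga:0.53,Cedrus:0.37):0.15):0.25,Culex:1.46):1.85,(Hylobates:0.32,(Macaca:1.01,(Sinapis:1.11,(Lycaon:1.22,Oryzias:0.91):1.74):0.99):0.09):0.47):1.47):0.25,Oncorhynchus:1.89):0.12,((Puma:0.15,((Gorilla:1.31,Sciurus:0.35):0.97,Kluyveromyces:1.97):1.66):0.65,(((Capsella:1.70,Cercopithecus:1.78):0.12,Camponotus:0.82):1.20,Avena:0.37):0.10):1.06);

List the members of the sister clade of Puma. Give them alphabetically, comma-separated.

Gorilla, Kluyveromyces, Sciurus

Puma attaches to the tree at the node subtending (Puma,((Gorilla,Sciurus),Kluyveromyces)).
The other lineage descending from that same node — the sister group — is ((Gorilla,Sciurus),Kluyveromyces); its 3 tips in alphabetical order are the answer.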